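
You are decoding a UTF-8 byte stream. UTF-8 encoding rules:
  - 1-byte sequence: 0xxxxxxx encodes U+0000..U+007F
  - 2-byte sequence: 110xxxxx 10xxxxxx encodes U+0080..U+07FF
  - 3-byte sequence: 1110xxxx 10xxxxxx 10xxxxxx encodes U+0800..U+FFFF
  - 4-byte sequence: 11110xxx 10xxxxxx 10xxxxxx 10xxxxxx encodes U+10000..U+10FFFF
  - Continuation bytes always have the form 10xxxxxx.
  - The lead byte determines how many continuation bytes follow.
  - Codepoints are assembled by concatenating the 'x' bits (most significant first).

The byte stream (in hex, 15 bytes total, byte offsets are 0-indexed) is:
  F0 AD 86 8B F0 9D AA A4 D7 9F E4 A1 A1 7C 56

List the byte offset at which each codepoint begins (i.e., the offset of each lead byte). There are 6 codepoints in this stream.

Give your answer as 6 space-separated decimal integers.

Byte[0]=F0: 4-byte lead, need 3 cont bytes. acc=0x0
Byte[1]=AD: continuation. acc=(acc<<6)|0x2D=0x2D
Byte[2]=86: continuation. acc=(acc<<6)|0x06=0xB46
Byte[3]=8B: continuation. acc=(acc<<6)|0x0B=0x2D18B
Completed: cp=U+2D18B (starts at byte 0)
Byte[4]=F0: 4-byte lead, need 3 cont bytes. acc=0x0
Byte[5]=9D: continuation. acc=(acc<<6)|0x1D=0x1D
Byte[6]=AA: continuation. acc=(acc<<6)|0x2A=0x76A
Byte[7]=A4: continuation. acc=(acc<<6)|0x24=0x1DAA4
Completed: cp=U+1DAA4 (starts at byte 4)
Byte[8]=D7: 2-byte lead, need 1 cont bytes. acc=0x17
Byte[9]=9F: continuation. acc=(acc<<6)|0x1F=0x5DF
Completed: cp=U+05DF (starts at byte 8)
Byte[10]=E4: 3-byte lead, need 2 cont bytes. acc=0x4
Byte[11]=A1: continuation. acc=(acc<<6)|0x21=0x121
Byte[12]=A1: continuation. acc=(acc<<6)|0x21=0x4861
Completed: cp=U+4861 (starts at byte 10)
Byte[13]=7C: 1-byte ASCII. cp=U+007C
Byte[14]=56: 1-byte ASCII. cp=U+0056

Answer: 0 4 8 10 13 14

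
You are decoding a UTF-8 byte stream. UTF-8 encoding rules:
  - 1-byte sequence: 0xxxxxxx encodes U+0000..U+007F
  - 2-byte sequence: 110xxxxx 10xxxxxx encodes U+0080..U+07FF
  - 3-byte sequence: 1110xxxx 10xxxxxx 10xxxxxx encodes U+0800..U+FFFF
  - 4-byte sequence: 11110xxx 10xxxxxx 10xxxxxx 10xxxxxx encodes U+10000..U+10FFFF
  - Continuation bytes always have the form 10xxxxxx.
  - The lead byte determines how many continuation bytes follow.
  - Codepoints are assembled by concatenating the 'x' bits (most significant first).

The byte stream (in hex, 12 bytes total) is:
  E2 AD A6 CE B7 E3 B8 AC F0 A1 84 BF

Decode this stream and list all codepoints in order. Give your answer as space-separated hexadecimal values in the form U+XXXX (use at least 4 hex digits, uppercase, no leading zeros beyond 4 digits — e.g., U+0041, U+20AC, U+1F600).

Byte[0]=E2: 3-byte lead, need 2 cont bytes. acc=0x2
Byte[1]=AD: continuation. acc=(acc<<6)|0x2D=0xAD
Byte[2]=A6: continuation. acc=(acc<<6)|0x26=0x2B66
Completed: cp=U+2B66 (starts at byte 0)
Byte[3]=CE: 2-byte lead, need 1 cont bytes. acc=0xE
Byte[4]=B7: continuation. acc=(acc<<6)|0x37=0x3B7
Completed: cp=U+03B7 (starts at byte 3)
Byte[5]=E3: 3-byte lead, need 2 cont bytes. acc=0x3
Byte[6]=B8: continuation. acc=(acc<<6)|0x38=0xF8
Byte[7]=AC: continuation. acc=(acc<<6)|0x2C=0x3E2C
Completed: cp=U+3E2C (starts at byte 5)
Byte[8]=F0: 4-byte lead, need 3 cont bytes. acc=0x0
Byte[9]=A1: continuation. acc=(acc<<6)|0x21=0x21
Byte[10]=84: continuation. acc=(acc<<6)|0x04=0x844
Byte[11]=BF: continuation. acc=(acc<<6)|0x3F=0x2113F
Completed: cp=U+2113F (starts at byte 8)

Answer: U+2B66 U+03B7 U+3E2C U+2113F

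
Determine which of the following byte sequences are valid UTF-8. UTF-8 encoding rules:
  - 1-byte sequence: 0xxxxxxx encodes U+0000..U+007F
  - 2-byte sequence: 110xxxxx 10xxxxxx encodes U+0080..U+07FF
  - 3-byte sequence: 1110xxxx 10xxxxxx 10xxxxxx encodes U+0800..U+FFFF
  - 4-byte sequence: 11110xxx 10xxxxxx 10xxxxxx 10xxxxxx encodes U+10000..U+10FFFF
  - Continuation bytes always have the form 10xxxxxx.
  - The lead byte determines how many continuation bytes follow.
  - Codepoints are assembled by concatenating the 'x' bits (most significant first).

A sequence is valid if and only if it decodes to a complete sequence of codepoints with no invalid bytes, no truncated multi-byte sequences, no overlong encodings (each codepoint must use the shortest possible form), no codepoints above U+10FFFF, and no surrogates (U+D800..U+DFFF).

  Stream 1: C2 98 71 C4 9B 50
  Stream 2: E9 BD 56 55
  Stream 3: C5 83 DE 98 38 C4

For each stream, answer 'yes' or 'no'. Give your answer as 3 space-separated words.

Stream 1: decodes cleanly. VALID
Stream 2: error at byte offset 2. INVALID
Stream 3: error at byte offset 6. INVALID

Answer: yes no no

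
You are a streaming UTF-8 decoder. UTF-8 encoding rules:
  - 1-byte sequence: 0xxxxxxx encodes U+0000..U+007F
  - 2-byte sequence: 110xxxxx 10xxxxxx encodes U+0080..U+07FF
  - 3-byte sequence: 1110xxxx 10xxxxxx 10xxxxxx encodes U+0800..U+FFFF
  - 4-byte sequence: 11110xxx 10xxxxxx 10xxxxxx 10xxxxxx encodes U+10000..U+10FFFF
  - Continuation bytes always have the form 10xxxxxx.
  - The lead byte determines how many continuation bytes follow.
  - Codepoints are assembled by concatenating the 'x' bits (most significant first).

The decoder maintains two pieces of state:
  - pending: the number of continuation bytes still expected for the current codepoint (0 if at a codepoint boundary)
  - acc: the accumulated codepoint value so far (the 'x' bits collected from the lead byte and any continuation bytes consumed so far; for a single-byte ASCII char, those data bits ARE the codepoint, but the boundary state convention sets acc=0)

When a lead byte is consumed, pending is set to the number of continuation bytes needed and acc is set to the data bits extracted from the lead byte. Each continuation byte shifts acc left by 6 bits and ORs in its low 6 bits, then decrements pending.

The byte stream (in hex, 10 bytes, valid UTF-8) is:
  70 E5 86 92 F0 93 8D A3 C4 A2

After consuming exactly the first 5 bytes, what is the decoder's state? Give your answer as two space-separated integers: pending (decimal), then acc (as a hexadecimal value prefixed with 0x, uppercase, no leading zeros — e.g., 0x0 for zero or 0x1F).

Answer: 3 0x0

Derivation:
Byte[0]=70: 1-byte. pending=0, acc=0x0
Byte[1]=E5: 3-byte lead. pending=2, acc=0x5
Byte[2]=86: continuation. acc=(acc<<6)|0x06=0x146, pending=1
Byte[3]=92: continuation. acc=(acc<<6)|0x12=0x5192, pending=0
Byte[4]=F0: 4-byte lead. pending=3, acc=0x0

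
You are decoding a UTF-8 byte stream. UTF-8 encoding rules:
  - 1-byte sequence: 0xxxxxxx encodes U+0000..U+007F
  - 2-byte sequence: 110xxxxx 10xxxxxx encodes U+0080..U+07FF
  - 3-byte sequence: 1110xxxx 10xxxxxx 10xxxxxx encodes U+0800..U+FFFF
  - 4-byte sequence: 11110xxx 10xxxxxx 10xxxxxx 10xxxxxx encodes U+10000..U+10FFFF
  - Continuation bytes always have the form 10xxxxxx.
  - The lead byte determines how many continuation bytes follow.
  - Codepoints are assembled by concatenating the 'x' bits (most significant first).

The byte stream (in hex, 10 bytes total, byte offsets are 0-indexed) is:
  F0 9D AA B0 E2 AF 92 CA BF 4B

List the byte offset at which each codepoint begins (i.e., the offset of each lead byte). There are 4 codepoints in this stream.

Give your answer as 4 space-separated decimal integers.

Answer: 0 4 7 9

Derivation:
Byte[0]=F0: 4-byte lead, need 3 cont bytes. acc=0x0
Byte[1]=9D: continuation. acc=(acc<<6)|0x1D=0x1D
Byte[2]=AA: continuation. acc=(acc<<6)|0x2A=0x76A
Byte[3]=B0: continuation. acc=(acc<<6)|0x30=0x1DAB0
Completed: cp=U+1DAB0 (starts at byte 0)
Byte[4]=E2: 3-byte lead, need 2 cont bytes. acc=0x2
Byte[5]=AF: continuation. acc=(acc<<6)|0x2F=0xAF
Byte[6]=92: continuation. acc=(acc<<6)|0x12=0x2BD2
Completed: cp=U+2BD2 (starts at byte 4)
Byte[7]=CA: 2-byte lead, need 1 cont bytes. acc=0xA
Byte[8]=BF: continuation. acc=(acc<<6)|0x3F=0x2BF
Completed: cp=U+02BF (starts at byte 7)
Byte[9]=4B: 1-byte ASCII. cp=U+004B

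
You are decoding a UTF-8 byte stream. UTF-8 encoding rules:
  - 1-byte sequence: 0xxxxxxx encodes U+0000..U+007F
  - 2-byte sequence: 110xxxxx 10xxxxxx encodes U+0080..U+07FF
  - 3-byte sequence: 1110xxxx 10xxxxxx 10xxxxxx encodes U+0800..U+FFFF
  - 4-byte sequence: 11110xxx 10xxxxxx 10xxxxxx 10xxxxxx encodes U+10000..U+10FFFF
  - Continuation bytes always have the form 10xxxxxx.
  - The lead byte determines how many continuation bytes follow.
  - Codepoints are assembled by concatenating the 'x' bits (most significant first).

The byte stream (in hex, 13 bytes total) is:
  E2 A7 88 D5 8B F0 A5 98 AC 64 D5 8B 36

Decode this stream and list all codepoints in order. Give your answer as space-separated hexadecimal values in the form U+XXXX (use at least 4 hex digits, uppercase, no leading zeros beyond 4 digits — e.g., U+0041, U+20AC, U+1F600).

Answer: U+29C8 U+054B U+2562C U+0064 U+054B U+0036

Derivation:
Byte[0]=E2: 3-byte lead, need 2 cont bytes. acc=0x2
Byte[1]=A7: continuation. acc=(acc<<6)|0x27=0xA7
Byte[2]=88: continuation. acc=(acc<<6)|0x08=0x29C8
Completed: cp=U+29C8 (starts at byte 0)
Byte[3]=D5: 2-byte lead, need 1 cont bytes. acc=0x15
Byte[4]=8B: continuation. acc=(acc<<6)|0x0B=0x54B
Completed: cp=U+054B (starts at byte 3)
Byte[5]=F0: 4-byte lead, need 3 cont bytes. acc=0x0
Byte[6]=A5: continuation. acc=(acc<<6)|0x25=0x25
Byte[7]=98: continuation. acc=(acc<<6)|0x18=0x958
Byte[8]=AC: continuation. acc=(acc<<6)|0x2C=0x2562C
Completed: cp=U+2562C (starts at byte 5)
Byte[9]=64: 1-byte ASCII. cp=U+0064
Byte[10]=D5: 2-byte lead, need 1 cont bytes. acc=0x15
Byte[11]=8B: continuation. acc=(acc<<6)|0x0B=0x54B
Completed: cp=U+054B (starts at byte 10)
Byte[12]=36: 1-byte ASCII. cp=U+0036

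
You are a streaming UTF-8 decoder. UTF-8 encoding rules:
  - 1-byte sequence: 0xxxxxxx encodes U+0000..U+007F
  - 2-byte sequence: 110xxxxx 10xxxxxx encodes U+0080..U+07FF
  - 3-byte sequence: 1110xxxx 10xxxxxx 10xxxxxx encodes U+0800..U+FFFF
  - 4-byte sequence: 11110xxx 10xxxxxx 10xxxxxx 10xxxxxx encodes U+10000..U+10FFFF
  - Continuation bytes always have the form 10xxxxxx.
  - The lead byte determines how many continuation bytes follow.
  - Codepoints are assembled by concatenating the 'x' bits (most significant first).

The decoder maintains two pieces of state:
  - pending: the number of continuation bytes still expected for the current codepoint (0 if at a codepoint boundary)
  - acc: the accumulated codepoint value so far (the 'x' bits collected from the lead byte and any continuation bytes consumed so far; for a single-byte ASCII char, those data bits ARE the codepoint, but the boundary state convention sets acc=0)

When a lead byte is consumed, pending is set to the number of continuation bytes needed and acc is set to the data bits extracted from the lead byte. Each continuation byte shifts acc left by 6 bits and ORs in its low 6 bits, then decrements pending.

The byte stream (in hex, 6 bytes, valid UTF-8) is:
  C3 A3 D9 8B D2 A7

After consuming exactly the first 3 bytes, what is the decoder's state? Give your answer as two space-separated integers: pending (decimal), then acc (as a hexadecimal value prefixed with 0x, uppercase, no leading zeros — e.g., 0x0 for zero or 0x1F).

Answer: 1 0x19

Derivation:
Byte[0]=C3: 2-byte lead. pending=1, acc=0x3
Byte[1]=A3: continuation. acc=(acc<<6)|0x23=0xE3, pending=0
Byte[2]=D9: 2-byte lead. pending=1, acc=0x19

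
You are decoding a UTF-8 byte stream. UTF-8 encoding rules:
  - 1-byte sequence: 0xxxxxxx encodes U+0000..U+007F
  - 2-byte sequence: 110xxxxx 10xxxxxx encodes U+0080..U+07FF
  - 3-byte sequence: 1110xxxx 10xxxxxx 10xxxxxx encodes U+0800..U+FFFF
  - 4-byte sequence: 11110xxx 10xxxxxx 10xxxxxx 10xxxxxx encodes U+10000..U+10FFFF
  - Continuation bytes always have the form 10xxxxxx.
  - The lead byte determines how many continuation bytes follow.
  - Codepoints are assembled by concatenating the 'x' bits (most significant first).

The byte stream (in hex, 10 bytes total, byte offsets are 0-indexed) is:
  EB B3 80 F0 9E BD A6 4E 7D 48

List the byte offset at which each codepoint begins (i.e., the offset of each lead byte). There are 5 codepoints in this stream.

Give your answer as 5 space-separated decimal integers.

Byte[0]=EB: 3-byte lead, need 2 cont bytes. acc=0xB
Byte[1]=B3: continuation. acc=(acc<<6)|0x33=0x2F3
Byte[2]=80: continuation. acc=(acc<<6)|0x00=0xBCC0
Completed: cp=U+BCC0 (starts at byte 0)
Byte[3]=F0: 4-byte lead, need 3 cont bytes. acc=0x0
Byte[4]=9E: continuation. acc=(acc<<6)|0x1E=0x1E
Byte[5]=BD: continuation. acc=(acc<<6)|0x3D=0x7BD
Byte[6]=A6: continuation. acc=(acc<<6)|0x26=0x1EF66
Completed: cp=U+1EF66 (starts at byte 3)
Byte[7]=4E: 1-byte ASCII. cp=U+004E
Byte[8]=7D: 1-byte ASCII. cp=U+007D
Byte[9]=48: 1-byte ASCII. cp=U+0048

Answer: 0 3 7 8 9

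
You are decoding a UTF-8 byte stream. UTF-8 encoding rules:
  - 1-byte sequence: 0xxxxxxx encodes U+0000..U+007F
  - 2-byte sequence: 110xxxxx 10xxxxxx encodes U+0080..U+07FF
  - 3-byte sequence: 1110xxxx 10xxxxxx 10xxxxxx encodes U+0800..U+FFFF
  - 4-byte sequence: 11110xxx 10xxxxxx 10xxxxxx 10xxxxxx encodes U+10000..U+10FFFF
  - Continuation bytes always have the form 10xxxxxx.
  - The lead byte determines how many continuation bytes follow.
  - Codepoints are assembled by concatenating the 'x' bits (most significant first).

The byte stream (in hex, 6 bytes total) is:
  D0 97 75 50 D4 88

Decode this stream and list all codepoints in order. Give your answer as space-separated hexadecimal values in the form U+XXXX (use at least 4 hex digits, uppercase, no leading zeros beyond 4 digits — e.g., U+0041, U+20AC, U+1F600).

Byte[0]=D0: 2-byte lead, need 1 cont bytes. acc=0x10
Byte[1]=97: continuation. acc=(acc<<6)|0x17=0x417
Completed: cp=U+0417 (starts at byte 0)
Byte[2]=75: 1-byte ASCII. cp=U+0075
Byte[3]=50: 1-byte ASCII. cp=U+0050
Byte[4]=D4: 2-byte lead, need 1 cont bytes. acc=0x14
Byte[5]=88: continuation. acc=(acc<<6)|0x08=0x508
Completed: cp=U+0508 (starts at byte 4)

Answer: U+0417 U+0075 U+0050 U+0508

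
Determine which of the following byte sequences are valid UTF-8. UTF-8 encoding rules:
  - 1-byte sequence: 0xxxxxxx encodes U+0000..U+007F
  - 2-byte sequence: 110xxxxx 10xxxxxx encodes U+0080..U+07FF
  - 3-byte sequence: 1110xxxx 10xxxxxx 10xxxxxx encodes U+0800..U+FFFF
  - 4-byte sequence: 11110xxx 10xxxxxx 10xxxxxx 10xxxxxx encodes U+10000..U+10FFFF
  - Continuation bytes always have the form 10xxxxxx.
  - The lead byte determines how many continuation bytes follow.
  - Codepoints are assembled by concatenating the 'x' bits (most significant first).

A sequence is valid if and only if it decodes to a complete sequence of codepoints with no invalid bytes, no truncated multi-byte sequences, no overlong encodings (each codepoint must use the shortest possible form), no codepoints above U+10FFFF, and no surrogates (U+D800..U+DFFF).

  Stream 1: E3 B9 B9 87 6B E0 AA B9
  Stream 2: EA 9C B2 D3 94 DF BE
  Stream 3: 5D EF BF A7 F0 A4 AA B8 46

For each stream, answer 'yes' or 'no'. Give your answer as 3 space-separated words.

Stream 1: error at byte offset 3. INVALID
Stream 2: decodes cleanly. VALID
Stream 3: decodes cleanly. VALID

Answer: no yes yes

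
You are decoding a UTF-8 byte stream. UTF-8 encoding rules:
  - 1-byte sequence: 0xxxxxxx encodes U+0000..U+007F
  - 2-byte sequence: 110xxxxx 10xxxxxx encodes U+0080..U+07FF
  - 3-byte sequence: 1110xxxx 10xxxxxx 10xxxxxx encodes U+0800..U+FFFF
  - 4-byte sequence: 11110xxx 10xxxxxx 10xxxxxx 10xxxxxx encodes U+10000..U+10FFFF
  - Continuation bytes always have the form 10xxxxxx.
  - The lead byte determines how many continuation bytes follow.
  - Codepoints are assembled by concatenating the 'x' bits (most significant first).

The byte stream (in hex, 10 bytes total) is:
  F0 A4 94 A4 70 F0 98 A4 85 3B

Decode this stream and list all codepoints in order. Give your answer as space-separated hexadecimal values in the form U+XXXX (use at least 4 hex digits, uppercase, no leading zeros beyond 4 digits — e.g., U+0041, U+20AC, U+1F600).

Answer: U+24524 U+0070 U+18905 U+003B

Derivation:
Byte[0]=F0: 4-byte lead, need 3 cont bytes. acc=0x0
Byte[1]=A4: continuation. acc=(acc<<6)|0x24=0x24
Byte[2]=94: continuation. acc=(acc<<6)|0x14=0x914
Byte[3]=A4: continuation. acc=(acc<<6)|0x24=0x24524
Completed: cp=U+24524 (starts at byte 0)
Byte[4]=70: 1-byte ASCII. cp=U+0070
Byte[5]=F0: 4-byte lead, need 3 cont bytes. acc=0x0
Byte[6]=98: continuation. acc=(acc<<6)|0x18=0x18
Byte[7]=A4: continuation. acc=(acc<<6)|0x24=0x624
Byte[8]=85: continuation. acc=(acc<<6)|0x05=0x18905
Completed: cp=U+18905 (starts at byte 5)
Byte[9]=3B: 1-byte ASCII. cp=U+003B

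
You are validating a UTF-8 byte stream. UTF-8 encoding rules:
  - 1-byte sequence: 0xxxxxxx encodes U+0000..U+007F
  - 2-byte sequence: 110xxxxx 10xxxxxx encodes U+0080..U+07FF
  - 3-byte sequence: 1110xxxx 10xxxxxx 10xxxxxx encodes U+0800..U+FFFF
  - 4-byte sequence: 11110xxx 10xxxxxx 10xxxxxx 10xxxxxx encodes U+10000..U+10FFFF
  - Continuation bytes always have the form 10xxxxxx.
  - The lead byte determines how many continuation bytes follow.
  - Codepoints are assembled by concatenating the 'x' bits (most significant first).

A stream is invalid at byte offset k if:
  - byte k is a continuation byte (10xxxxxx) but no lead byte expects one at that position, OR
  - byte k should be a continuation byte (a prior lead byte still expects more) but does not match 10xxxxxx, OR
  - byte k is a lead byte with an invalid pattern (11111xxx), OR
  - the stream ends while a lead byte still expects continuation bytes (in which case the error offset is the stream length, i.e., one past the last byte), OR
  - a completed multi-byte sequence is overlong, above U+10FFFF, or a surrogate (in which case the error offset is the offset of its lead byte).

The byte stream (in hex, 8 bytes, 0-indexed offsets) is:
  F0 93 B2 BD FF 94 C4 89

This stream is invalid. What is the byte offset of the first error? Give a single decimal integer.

Answer: 4

Derivation:
Byte[0]=F0: 4-byte lead, need 3 cont bytes. acc=0x0
Byte[1]=93: continuation. acc=(acc<<6)|0x13=0x13
Byte[2]=B2: continuation. acc=(acc<<6)|0x32=0x4F2
Byte[3]=BD: continuation. acc=(acc<<6)|0x3D=0x13CBD
Completed: cp=U+13CBD (starts at byte 0)
Byte[4]=FF: INVALID lead byte (not 0xxx/110x/1110/11110)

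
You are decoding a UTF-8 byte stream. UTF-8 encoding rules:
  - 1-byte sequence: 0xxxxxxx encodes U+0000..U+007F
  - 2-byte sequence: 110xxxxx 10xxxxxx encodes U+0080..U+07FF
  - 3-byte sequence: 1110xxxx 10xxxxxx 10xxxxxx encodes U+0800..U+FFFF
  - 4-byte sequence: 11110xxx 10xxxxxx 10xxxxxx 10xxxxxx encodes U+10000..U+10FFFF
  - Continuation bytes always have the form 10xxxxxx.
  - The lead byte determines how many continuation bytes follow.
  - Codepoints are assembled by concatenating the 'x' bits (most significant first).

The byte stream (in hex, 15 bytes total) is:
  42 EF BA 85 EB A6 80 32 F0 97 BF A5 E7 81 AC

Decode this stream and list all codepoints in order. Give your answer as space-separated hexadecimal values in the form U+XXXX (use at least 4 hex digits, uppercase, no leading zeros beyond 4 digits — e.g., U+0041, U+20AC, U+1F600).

Answer: U+0042 U+FE85 U+B980 U+0032 U+17FE5 U+706C

Derivation:
Byte[0]=42: 1-byte ASCII. cp=U+0042
Byte[1]=EF: 3-byte lead, need 2 cont bytes. acc=0xF
Byte[2]=BA: continuation. acc=(acc<<6)|0x3A=0x3FA
Byte[3]=85: continuation. acc=(acc<<6)|0x05=0xFE85
Completed: cp=U+FE85 (starts at byte 1)
Byte[4]=EB: 3-byte lead, need 2 cont bytes. acc=0xB
Byte[5]=A6: continuation. acc=(acc<<6)|0x26=0x2E6
Byte[6]=80: continuation. acc=(acc<<6)|0x00=0xB980
Completed: cp=U+B980 (starts at byte 4)
Byte[7]=32: 1-byte ASCII. cp=U+0032
Byte[8]=F0: 4-byte lead, need 3 cont bytes. acc=0x0
Byte[9]=97: continuation. acc=(acc<<6)|0x17=0x17
Byte[10]=BF: continuation. acc=(acc<<6)|0x3F=0x5FF
Byte[11]=A5: continuation. acc=(acc<<6)|0x25=0x17FE5
Completed: cp=U+17FE5 (starts at byte 8)
Byte[12]=E7: 3-byte lead, need 2 cont bytes. acc=0x7
Byte[13]=81: continuation. acc=(acc<<6)|0x01=0x1C1
Byte[14]=AC: continuation. acc=(acc<<6)|0x2C=0x706C
Completed: cp=U+706C (starts at byte 12)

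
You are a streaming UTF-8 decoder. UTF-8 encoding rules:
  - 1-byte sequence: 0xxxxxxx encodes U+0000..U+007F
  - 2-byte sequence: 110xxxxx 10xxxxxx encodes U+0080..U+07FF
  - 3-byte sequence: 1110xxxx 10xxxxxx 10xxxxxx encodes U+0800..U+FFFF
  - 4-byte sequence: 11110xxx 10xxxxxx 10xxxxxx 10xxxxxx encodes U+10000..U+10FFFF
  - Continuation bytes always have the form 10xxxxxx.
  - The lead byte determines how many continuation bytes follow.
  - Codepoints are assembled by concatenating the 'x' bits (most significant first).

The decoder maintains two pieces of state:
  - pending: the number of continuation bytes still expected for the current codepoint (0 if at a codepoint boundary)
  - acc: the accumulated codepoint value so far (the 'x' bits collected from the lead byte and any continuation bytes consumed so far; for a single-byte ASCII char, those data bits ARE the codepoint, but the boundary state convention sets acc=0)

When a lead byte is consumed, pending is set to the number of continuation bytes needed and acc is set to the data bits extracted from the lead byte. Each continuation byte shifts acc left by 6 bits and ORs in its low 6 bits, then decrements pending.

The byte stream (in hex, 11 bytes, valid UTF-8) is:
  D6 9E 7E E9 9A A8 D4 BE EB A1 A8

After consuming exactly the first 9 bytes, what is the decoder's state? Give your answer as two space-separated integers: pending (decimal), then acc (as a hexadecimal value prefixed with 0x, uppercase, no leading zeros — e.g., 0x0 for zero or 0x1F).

Byte[0]=D6: 2-byte lead. pending=1, acc=0x16
Byte[1]=9E: continuation. acc=(acc<<6)|0x1E=0x59E, pending=0
Byte[2]=7E: 1-byte. pending=0, acc=0x0
Byte[3]=E9: 3-byte lead. pending=2, acc=0x9
Byte[4]=9A: continuation. acc=(acc<<6)|0x1A=0x25A, pending=1
Byte[5]=A8: continuation. acc=(acc<<6)|0x28=0x96A8, pending=0
Byte[6]=D4: 2-byte lead. pending=1, acc=0x14
Byte[7]=BE: continuation. acc=(acc<<6)|0x3E=0x53E, pending=0
Byte[8]=EB: 3-byte lead. pending=2, acc=0xB

Answer: 2 0xB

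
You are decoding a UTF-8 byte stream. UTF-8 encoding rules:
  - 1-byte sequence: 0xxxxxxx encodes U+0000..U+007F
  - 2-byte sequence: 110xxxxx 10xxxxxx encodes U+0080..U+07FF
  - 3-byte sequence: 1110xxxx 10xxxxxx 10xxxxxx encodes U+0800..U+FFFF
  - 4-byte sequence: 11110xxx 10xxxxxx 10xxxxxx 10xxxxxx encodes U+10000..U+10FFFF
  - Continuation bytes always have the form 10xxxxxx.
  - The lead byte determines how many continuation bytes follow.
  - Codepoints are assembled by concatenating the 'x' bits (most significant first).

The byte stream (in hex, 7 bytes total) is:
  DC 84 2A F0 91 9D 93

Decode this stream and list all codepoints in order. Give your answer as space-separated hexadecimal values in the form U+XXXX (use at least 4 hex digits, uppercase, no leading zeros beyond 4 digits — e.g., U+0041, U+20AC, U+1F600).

Answer: U+0704 U+002A U+11753

Derivation:
Byte[0]=DC: 2-byte lead, need 1 cont bytes. acc=0x1C
Byte[1]=84: continuation. acc=(acc<<6)|0x04=0x704
Completed: cp=U+0704 (starts at byte 0)
Byte[2]=2A: 1-byte ASCII. cp=U+002A
Byte[3]=F0: 4-byte lead, need 3 cont bytes. acc=0x0
Byte[4]=91: continuation. acc=(acc<<6)|0x11=0x11
Byte[5]=9D: continuation. acc=(acc<<6)|0x1D=0x45D
Byte[6]=93: continuation. acc=(acc<<6)|0x13=0x11753
Completed: cp=U+11753 (starts at byte 3)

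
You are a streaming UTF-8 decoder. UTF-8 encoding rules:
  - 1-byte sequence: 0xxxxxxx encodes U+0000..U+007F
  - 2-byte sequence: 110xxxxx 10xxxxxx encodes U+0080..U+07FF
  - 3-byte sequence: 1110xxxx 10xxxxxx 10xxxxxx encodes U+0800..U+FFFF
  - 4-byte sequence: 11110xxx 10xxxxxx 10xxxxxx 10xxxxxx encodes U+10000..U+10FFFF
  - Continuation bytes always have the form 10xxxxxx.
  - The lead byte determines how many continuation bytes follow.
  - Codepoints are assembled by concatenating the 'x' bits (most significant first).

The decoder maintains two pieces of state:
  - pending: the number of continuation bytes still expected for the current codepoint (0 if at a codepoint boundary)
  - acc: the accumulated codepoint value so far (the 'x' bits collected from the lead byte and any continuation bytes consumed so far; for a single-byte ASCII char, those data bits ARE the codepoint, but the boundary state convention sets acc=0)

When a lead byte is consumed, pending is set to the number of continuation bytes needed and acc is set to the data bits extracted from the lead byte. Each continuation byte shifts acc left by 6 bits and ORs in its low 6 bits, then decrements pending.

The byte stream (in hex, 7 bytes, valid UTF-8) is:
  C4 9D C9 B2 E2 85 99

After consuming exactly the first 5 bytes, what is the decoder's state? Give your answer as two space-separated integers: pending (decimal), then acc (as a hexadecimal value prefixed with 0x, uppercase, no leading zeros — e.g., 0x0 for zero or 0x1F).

Answer: 2 0x2

Derivation:
Byte[0]=C4: 2-byte lead. pending=1, acc=0x4
Byte[1]=9D: continuation. acc=(acc<<6)|0x1D=0x11D, pending=0
Byte[2]=C9: 2-byte lead. pending=1, acc=0x9
Byte[3]=B2: continuation. acc=(acc<<6)|0x32=0x272, pending=0
Byte[4]=E2: 3-byte lead. pending=2, acc=0x2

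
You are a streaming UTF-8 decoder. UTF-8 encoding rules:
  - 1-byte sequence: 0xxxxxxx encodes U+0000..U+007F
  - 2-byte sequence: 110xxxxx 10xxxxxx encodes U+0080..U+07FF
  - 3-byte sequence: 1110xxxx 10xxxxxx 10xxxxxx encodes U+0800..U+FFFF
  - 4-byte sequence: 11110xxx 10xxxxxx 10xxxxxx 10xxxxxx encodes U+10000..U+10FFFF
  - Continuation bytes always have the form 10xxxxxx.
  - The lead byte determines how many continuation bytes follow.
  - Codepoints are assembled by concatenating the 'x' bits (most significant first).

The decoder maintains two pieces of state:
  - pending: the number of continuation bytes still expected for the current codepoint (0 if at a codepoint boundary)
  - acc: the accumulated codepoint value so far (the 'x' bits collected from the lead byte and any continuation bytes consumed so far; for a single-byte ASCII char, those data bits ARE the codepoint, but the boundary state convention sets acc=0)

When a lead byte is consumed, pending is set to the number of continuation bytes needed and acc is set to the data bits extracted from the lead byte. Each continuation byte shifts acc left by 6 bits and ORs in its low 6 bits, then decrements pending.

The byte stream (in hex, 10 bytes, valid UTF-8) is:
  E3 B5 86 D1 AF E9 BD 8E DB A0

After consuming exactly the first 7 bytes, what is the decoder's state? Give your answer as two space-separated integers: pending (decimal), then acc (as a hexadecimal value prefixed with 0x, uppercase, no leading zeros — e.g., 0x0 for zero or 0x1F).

Answer: 1 0x27D

Derivation:
Byte[0]=E3: 3-byte lead. pending=2, acc=0x3
Byte[1]=B5: continuation. acc=(acc<<6)|0x35=0xF5, pending=1
Byte[2]=86: continuation. acc=(acc<<6)|0x06=0x3D46, pending=0
Byte[3]=D1: 2-byte lead. pending=1, acc=0x11
Byte[4]=AF: continuation. acc=(acc<<6)|0x2F=0x46F, pending=0
Byte[5]=E9: 3-byte lead. pending=2, acc=0x9
Byte[6]=BD: continuation. acc=(acc<<6)|0x3D=0x27D, pending=1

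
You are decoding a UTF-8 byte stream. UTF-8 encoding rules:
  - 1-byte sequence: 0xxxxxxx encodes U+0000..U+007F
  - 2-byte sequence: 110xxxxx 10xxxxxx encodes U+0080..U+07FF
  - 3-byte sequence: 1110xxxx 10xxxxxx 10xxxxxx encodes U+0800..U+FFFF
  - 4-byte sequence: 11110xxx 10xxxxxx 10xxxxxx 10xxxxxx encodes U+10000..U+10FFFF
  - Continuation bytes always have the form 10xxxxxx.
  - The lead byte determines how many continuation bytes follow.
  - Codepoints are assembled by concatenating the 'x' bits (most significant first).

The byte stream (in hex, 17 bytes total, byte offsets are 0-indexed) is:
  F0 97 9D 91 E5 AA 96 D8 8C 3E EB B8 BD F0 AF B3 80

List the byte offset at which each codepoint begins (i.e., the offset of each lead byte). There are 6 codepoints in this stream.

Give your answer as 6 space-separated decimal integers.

Answer: 0 4 7 9 10 13

Derivation:
Byte[0]=F0: 4-byte lead, need 3 cont bytes. acc=0x0
Byte[1]=97: continuation. acc=(acc<<6)|0x17=0x17
Byte[2]=9D: continuation. acc=(acc<<6)|0x1D=0x5DD
Byte[3]=91: continuation. acc=(acc<<6)|0x11=0x17751
Completed: cp=U+17751 (starts at byte 0)
Byte[4]=E5: 3-byte lead, need 2 cont bytes. acc=0x5
Byte[5]=AA: continuation. acc=(acc<<6)|0x2A=0x16A
Byte[6]=96: continuation. acc=(acc<<6)|0x16=0x5A96
Completed: cp=U+5A96 (starts at byte 4)
Byte[7]=D8: 2-byte lead, need 1 cont bytes. acc=0x18
Byte[8]=8C: continuation. acc=(acc<<6)|0x0C=0x60C
Completed: cp=U+060C (starts at byte 7)
Byte[9]=3E: 1-byte ASCII. cp=U+003E
Byte[10]=EB: 3-byte lead, need 2 cont bytes. acc=0xB
Byte[11]=B8: continuation. acc=(acc<<6)|0x38=0x2F8
Byte[12]=BD: continuation. acc=(acc<<6)|0x3D=0xBE3D
Completed: cp=U+BE3D (starts at byte 10)
Byte[13]=F0: 4-byte lead, need 3 cont bytes. acc=0x0
Byte[14]=AF: continuation. acc=(acc<<6)|0x2F=0x2F
Byte[15]=B3: continuation. acc=(acc<<6)|0x33=0xBF3
Byte[16]=80: continuation. acc=(acc<<6)|0x00=0x2FCC0
Completed: cp=U+2FCC0 (starts at byte 13)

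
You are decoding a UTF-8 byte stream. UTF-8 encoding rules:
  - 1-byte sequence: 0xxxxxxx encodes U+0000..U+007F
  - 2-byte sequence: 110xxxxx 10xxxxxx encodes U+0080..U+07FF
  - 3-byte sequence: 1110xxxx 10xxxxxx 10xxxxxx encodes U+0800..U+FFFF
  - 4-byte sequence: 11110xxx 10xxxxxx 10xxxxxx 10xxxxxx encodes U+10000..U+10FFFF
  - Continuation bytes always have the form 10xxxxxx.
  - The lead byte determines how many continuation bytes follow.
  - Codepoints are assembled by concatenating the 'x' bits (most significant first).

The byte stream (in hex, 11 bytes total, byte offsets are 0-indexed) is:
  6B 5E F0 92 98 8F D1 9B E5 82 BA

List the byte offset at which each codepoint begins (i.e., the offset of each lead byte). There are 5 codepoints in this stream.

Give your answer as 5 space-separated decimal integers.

Answer: 0 1 2 6 8

Derivation:
Byte[0]=6B: 1-byte ASCII. cp=U+006B
Byte[1]=5E: 1-byte ASCII. cp=U+005E
Byte[2]=F0: 4-byte lead, need 3 cont bytes. acc=0x0
Byte[3]=92: continuation. acc=(acc<<6)|0x12=0x12
Byte[4]=98: continuation. acc=(acc<<6)|0x18=0x498
Byte[5]=8F: continuation. acc=(acc<<6)|0x0F=0x1260F
Completed: cp=U+1260F (starts at byte 2)
Byte[6]=D1: 2-byte lead, need 1 cont bytes. acc=0x11
Byte[7]=9B: continuation. acc=(acc<<6)|0x1B=0x45B
Completed: cp=U+045B (starts at byte 6)
Byte[8]=E5: 3-byte lead, need 2 cont bytes. acc=0x5
Byte[9]=82: continuation. acc=(acc<<6)|0x02=0x142
Byte[10]=BA: continuation. acc=(acc<<6)|0x3A=0x50BA
Completed: cp=U+50BA (starts at byte 8)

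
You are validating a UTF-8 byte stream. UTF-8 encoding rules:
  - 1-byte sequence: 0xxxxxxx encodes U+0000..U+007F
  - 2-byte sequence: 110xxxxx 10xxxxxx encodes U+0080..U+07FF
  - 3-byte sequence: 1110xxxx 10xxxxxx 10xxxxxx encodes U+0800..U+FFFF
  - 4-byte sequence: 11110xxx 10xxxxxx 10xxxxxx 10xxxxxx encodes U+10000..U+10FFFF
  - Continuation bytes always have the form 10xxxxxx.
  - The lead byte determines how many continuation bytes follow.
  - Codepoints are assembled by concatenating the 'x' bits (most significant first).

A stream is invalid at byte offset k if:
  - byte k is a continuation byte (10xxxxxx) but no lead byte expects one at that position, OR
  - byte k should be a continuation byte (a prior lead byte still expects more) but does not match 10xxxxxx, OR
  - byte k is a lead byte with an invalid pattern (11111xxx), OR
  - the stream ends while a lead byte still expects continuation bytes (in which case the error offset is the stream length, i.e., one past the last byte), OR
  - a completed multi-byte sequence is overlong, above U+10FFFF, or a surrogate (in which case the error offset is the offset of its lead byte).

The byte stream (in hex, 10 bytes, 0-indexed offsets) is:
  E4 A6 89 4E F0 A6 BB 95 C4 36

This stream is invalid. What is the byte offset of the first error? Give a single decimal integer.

Answer: 9

Derivation:
Byte[0]=E4: 3-byte lead, need 2 cont bytes. acc=0x4
Byte[1]=A6: continuation. acc=(acc<<6)|0x26=0x126
Byte[2]=89: continuation. acc=(acc<<6)|0x09=0x4989
Completed: cp=U+4989 (starts at byte 0)
Byte[3]=4E: 1-byte ASCII. cp=U+004E
Byte[4]=F0: 4-byte lead, need 3 cont bytes. acc=0x0
Byte[5]=A6: continuation. acc=(acc<<6)|0x26=0x26
Byte[6]=BB: continuation. acc=(acc<<6)|0x3B=0x9BB
Byte[7]=95: continuation. acc=(acc<<6)|0x15=0x26ED5
Completed: cp=U+26ED5 (starts at byte 4)
Byte[8]=C4: 2-byte lead, need 1 cont bytes. acc=0x4
Byte[9]=36: expected 10xxxxxx continuation. INVALID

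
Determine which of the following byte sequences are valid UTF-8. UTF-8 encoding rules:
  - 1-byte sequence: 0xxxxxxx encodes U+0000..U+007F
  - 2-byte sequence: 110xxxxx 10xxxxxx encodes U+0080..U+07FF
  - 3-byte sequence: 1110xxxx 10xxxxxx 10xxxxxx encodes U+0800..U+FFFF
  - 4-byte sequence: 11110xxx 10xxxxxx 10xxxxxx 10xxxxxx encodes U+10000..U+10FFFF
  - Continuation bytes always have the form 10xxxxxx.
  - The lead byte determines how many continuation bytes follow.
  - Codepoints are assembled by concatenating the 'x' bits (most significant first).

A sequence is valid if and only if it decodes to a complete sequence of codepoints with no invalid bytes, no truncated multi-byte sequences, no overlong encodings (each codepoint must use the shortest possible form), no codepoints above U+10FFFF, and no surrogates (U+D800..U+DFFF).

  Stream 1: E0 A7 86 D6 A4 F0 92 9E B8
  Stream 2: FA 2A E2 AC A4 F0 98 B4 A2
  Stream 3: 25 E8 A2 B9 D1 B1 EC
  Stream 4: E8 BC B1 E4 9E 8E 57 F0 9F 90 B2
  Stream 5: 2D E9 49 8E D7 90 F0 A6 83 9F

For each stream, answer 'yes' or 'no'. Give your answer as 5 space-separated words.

Stream 1: decodes cleanly. VALID
Stream 2: error at byte offset 0. INVALID
Stream 3: error at byte offset 7. INVALID
Stream 4: decodes cleanly. VALID
Stream 5: error at byte offset 2. INVALID

Answer: yes no no yes no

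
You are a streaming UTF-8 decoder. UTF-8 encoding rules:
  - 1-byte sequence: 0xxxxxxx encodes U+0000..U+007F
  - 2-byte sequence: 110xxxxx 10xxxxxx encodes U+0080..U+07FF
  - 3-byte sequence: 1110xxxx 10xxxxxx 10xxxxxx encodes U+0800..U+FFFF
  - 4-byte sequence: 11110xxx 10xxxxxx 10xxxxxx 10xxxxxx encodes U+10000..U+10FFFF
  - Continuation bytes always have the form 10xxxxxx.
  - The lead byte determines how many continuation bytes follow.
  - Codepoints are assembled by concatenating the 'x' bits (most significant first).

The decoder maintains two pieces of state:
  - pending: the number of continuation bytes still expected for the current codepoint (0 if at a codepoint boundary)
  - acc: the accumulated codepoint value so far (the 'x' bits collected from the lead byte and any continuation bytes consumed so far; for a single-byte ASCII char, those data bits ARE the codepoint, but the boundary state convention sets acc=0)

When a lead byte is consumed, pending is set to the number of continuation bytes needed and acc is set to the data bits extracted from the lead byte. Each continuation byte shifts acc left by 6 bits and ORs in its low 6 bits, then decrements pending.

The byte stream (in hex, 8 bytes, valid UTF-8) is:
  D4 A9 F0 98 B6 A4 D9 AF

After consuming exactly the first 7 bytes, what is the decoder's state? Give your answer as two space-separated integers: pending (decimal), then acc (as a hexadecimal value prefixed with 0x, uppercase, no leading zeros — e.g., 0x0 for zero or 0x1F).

Byte[0]=D4: 2-byte lead. pending=1, acc=0x14
Byte[1]=A9: continuation. acc=(acc<<6)|0x29=0x529, pending=0
Byte[2]=F0: 4-byte lead. pending=3, acc=0x0
Byte[3]=98: continuation. acc=(acc<<6)|0x18=0x18, pending=2
Byte[4]=B6: continuation. acc=(acc<<6)|0x36=0x636, pending=1
Byte[5]=A4: continuation. acc=(acc<<6)|0x24=0x18DA4, pending=0
Byte[6]=D9: 2-byte lead. pending=1, acc=0x19

Answer: 1 0x19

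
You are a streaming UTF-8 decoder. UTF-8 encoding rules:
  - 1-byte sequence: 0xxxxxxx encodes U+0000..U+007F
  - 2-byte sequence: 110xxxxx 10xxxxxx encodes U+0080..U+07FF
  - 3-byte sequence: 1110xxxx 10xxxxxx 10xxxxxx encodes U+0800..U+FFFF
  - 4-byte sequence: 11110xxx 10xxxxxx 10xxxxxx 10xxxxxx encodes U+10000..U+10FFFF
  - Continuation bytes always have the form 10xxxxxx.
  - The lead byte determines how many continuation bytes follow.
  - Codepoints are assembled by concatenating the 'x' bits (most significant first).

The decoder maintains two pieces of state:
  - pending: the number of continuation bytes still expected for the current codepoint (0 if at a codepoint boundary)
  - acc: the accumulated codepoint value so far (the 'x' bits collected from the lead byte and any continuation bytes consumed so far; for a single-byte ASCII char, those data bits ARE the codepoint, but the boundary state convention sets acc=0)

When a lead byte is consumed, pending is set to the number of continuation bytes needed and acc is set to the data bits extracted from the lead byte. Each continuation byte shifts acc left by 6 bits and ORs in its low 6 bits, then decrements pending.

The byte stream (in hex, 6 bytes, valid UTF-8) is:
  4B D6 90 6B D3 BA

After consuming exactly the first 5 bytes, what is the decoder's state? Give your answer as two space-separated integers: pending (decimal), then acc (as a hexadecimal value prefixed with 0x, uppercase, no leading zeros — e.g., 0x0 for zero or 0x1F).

Answer: 1 0x13

Derivation:
Byte[0]=4B: 1-byte. pending=0, acc=0x0
Byte[1]=D6: 2-byte lead. pending=1, acc=0x16
Byte[2]=90: continuation. acc=(acc<<6)|0x10=0x590, pending=0
Byte[3]=6B: 1-byte. pending=0, acc=0x0
Byte[4]=D3: 2-byte lead. pending=1, acc=0x13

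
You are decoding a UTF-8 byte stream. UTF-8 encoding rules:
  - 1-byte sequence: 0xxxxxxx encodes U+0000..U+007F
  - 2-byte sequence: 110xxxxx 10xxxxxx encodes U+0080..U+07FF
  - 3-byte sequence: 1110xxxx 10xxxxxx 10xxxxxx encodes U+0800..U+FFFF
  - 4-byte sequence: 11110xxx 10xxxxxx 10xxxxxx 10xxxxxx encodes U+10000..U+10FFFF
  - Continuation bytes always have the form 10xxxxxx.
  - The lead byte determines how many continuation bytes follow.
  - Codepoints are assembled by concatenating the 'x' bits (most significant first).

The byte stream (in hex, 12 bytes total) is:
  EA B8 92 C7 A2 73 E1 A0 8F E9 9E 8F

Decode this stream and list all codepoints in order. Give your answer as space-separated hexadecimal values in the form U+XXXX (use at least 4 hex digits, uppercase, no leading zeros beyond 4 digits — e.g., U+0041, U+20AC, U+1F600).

Byte[0]=EA: 3-byte lead, need 2 cont bytes. acc=0xA
Byte[1]=B8: continuation. acc=(acc<<6)|0x38=0x2B8
Byte[2]=92: continuation. acc=(acc<<6)|0x12=0xAE12
Completed: cp=U+AE12 (starts at byte 0)
Byte[3]=C7: 2-byte lead, need 1 cont bytes. acc=0x7
Byte[4]=A2: continuation. acc=(acc<<6)|0x22=0x1E2
Completed: cp=U+01E2 (starts at byte 3)
Byte[5]=73: 1-byte ASCII. cp=U+0073
Byte[6]=E1: 3-byte lead, need 2 cont bytes. acc=0x1
Byte[7]=A0: continuation. acc=(acc<<6)|0x20=0x60
Byte[8]=8F: continuation. acc=(acc<<6)|0x0F=0x180F
Completed: cp=U+180F (starts at byte 6)
Byte[9]=E9: 3-byte lead, need 2 cont bytes. acc=0x9
Byte[10]=9E: continuation. acc=(acc<<6)|0x1E=0x25E
Byte[11]=8F: continuation. acc=(acc<<6)|0x0F=0x978F
Completed: cp=U+978F (starts at byte 9)

Answer: U+AE12 U+01E2 U+0073 U+180F U+978F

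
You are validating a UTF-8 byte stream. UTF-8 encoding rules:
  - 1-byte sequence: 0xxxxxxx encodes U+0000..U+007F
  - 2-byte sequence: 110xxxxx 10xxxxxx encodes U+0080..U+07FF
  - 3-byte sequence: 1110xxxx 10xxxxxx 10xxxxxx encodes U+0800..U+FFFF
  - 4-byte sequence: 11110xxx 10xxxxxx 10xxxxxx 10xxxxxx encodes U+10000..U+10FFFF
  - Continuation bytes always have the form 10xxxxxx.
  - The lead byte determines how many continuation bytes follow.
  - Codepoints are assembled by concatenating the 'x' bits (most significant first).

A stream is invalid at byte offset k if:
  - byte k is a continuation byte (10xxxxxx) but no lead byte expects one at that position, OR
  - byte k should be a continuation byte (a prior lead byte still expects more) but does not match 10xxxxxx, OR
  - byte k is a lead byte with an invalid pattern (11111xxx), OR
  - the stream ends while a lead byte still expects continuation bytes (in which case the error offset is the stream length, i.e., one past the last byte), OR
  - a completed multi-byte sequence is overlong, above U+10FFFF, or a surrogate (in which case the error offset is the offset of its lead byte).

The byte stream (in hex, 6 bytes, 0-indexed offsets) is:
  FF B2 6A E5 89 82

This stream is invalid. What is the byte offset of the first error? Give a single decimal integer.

Answer: 0

Derivation:
Byte[0]=FF: INVALID lead byte (not 0xxx/110x/1110/11110)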